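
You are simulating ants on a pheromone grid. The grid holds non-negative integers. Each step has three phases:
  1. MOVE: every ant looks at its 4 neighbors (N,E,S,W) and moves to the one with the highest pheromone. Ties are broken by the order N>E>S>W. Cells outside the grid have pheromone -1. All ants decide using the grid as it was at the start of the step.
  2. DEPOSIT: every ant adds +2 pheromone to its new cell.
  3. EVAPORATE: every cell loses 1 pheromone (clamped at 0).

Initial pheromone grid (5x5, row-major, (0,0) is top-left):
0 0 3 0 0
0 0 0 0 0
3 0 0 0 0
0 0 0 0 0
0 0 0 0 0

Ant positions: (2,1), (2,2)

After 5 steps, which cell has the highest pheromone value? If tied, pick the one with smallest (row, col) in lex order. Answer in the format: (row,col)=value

Step 1: ant0:(2,1)->W->(2,0) | ant1:(2,2)->N->(1,2)
  grid max=4 at (2,0)
Step 2: ant0:(2,0)->N->(1,0) | ant1:(1,2)->N->(0,2)
  grid max=3 at (0,2)
Step 3: ant0:(1,0)->S->(2,0) | ant1:(0,2)->E->(0,3)
  grid max=4 at (2,0)
Step 4: ant0:(2,0)->N->(1,0) | ant1:(0,3)->W->(0,2)
  grid max=3 at (0,2)
Step 5: ant0:(1,0)->S->(2,0) | ant1:(0,2)->E->(0,3)
  grid max=4 at (2,0)
Final grid:
  0 0 2 1 0
  0 0 0 0 0
  4 0 0 0 0
  0 0 0 0 0
  0 0 0 0 0
Max pheromone 4 at (2,0)

Answer: (2,0)=4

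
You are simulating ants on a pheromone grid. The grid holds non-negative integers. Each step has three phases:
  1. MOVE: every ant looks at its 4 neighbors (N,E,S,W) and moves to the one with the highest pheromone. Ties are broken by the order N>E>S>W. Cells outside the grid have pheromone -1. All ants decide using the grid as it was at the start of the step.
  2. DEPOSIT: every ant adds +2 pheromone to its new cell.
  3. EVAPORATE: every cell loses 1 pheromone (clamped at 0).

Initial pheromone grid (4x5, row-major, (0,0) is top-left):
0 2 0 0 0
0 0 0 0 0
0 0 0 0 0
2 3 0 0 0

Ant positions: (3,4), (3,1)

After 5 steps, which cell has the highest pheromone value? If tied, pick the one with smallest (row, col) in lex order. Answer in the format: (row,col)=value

Step 1: ant0:(3,4)->N->(2,4) | ant1:(3,1)->W->(3,0)
  grid max=3 at (3,0)
Step 2: ant0:(2,4)->N->(1,4) | ant1:(3,0)->E->(3,1)
  grid max=3 at (3,1)
Step 3: ant0:(1,4)->N->(0,4) | ant1:(3,1)->W->(3,0)
  grid max=3 at (3,0)
Step 4: ant0:(0,4)->S->(1,4) | ant1:(3,0)->E->(3,1)
  grid max=3 at (3,1)
Step 5: ant0:(1,4)->N->(0,4) | ant1:(3,1)->W->(3,0)
  grid max=3 at (3,0)
Final grid:
  0 0 0 0 1
  0 0 0 0 0
  0 0 0 0 0
  3 2 0 0 0
Max pheromone 3 at (3,0)

Answer: (3,0)=3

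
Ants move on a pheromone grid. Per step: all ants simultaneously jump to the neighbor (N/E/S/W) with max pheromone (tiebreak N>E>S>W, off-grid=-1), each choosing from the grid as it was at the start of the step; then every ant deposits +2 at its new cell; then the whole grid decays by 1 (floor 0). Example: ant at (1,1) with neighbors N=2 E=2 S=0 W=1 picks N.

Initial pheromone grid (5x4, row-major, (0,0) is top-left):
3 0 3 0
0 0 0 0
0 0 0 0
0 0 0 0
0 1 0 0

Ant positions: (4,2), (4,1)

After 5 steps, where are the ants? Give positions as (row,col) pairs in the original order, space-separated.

Step 1: ant0:(4,2)->W->(4,1) | ant1:(4,1)->N->(3,1)
  grid max=2 at (0,0)
Step 2: ant0:(4,1)->N->(3,1) | ant1:(3,1)->S->(4,1)
  grid max=3 at (4,1)
Step 3: ant0:(3,1)->S->(4,1) | ant1:(4,1)->N->(3,1)
  grid max=4 at (4,1)
Step 4: ant0:(4,1)->N->(3,1) | ant1:(3,1)->S->(4,1)
  grid max=5 at (4,1)
Step 5: ant0:(3,1)->S->(4,1) | ant1:(4,1)->N->(3,1)
  grid max=6 at (4,1)

(4,1) (3,1)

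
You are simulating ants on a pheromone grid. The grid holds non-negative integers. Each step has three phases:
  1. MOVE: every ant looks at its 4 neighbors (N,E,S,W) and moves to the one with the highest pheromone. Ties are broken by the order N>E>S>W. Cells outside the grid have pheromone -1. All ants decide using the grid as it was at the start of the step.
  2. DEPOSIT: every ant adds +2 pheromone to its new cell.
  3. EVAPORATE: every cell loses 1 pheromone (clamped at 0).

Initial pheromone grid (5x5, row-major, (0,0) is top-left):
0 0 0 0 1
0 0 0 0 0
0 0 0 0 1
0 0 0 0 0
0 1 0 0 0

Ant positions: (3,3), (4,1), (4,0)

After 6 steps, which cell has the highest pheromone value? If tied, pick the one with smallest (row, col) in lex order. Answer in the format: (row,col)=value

Answer: (4,1)=7

Derivation:
Step 1: ant0:(3,3)->N->(2,3) | ant1:(4,1)->N->(3,1) | ant2:(4,0)->E->(4,1)
  grid max=2 at (4,1)
Step 2: ant0:(2,3)->N->(1,3) | ant1:(3,1)->S->(4,1) | ant2:(4,1)->N->(3,1)
  grid max=3 at (4,1)
Step 3: ant0:(1,3)->N->(0,3) | ant1:(4,1)->N->(3,1) | ant2:(3,1)->S->(4,1)
  grid max=4 at (4,1)
Step 4: ant0:(0,3)->E->(0,4) | ant1:(3,1)->S->(4,1) | ant2:(4,1)->N->(3,1)
  grid max=5 at (4,1)
Step 5: ant0:(0,4)->S->(1,4) | ant1:(4,1)->N->(3,1) | ant2:(3,1)->S->(4,1)
  grid max=6 at (4,1)
Step 6: ant0:(1,4)->N->(0,4) | ant1:(3,1)->S->(4,1) | ant2:(4,1)->N->(3,1)
  grid max=7 at (4,1)
Final grid:
  0 0 0 0 1
  0 0 0 0 0
  0 0 0 0 0
  0 6 0 0 0
  0 7 0 0 0
Max pheromone 7 at (4,1)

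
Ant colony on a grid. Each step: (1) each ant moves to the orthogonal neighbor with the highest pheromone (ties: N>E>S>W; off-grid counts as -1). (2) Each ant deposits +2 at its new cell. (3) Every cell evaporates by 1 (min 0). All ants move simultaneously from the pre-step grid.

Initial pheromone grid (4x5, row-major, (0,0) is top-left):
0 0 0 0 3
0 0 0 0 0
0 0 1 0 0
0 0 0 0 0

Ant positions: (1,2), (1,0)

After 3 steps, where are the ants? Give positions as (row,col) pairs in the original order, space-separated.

Step 1: ant0:(1,2)->S->(2,2) | ant1:(1,0)->N->(0,0)
  grid max=2 at (0,4)
Step 2: ant0:(2,2)->N->(1,2) | ant1:(0,0)->E->(0,1)
  grid max=1 at (0,1)
Step 3: ant0:(1,2)->S->(2,2) | ant1:(0,1)->E->(0,2)
  grid max=2 at (2,2)

(2,2) (0,2)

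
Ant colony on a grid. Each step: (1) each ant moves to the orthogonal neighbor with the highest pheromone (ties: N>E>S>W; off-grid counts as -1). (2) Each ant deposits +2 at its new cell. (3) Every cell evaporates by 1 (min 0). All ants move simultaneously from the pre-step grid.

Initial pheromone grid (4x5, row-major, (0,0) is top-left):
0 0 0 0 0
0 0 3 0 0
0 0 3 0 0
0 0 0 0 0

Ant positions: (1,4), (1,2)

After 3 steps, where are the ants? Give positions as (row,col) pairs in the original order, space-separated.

Step 1: ant0:(1,4)->N->(0,4) | ant1:(1,2)->S->(2,2)
  grid max=4 at (2,2)
Step 2: ant0:(0,4)->S->(1,4) | ant1:(2,2)->N->(1,2)
  grid max=3 at (1,2)
Step 3: ant0:(1,4)->N->(0,4) | ant1:(1,2)->S->(2,2)
  grid max=4 at (2,2)

(0,4) (2,2)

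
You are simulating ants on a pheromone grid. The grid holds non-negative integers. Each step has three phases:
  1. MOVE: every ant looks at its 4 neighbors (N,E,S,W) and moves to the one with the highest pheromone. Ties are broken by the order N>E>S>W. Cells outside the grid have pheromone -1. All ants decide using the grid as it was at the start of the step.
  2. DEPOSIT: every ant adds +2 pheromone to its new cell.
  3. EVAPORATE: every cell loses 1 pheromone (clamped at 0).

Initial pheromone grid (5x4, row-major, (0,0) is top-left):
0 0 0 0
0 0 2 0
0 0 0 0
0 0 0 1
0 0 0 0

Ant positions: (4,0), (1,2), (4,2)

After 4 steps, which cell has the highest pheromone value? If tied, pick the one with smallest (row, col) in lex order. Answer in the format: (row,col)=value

Step 1: ant0:(4,0)->N->(3,0) | ant1:(1,2)->N->(0,2) | ant2:(4,2)->N->(3,2)
  grid max=1 at (0,2)
Step 2: ant0:(3,0)->N->(2,0) | ant1:(0,2)->S->(1,2) | ant2:(3,2)->N->(2,2)
  grid max=2 at (1,2)
Step 3: ant0:(2,0)->N->(1,0) | ant1:(1,2)->S->(2,2) | ant2:(2,2)->N->(1,2)
  grid max=3 at (1,2)
Step 4: ant0:(1,0)->N->(0,0) | ant1:(2,2)->N->(1,2) | ant2:(1,2)->S->(2,2)
  grid max=4 at (1,2)
Final grid:
  1 0 0 0
  0 0 4 0
  0 0 3 0
  0 0 0 0
  0 0 0 0
Max pheromone 4 at (1,2)

Answer: (1,2)=4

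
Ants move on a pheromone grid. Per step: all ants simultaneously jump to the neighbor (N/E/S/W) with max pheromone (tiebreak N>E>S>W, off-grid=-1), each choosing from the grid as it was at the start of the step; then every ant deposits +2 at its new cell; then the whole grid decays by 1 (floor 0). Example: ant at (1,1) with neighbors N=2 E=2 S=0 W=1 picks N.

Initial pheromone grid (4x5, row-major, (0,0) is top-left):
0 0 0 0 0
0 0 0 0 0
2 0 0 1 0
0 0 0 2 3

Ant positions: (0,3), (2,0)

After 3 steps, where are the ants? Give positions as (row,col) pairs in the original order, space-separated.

Step 1: ant0:(0,3)->E->(0,4) | ant1:(2,0)->N->(1,0)
  grid max=2 at (3,4)
Step 2: ant0:(0,4)->S->(1,4) | ant1:(1,0)->S->(2,0)
  grid max=2 at (2,0)
Step 3: ant0:(1,4)->N->(0,4) | ant1:(2,0)->N->(1,0)
  grid max=1 at (0,4)

(0,4) (1,0)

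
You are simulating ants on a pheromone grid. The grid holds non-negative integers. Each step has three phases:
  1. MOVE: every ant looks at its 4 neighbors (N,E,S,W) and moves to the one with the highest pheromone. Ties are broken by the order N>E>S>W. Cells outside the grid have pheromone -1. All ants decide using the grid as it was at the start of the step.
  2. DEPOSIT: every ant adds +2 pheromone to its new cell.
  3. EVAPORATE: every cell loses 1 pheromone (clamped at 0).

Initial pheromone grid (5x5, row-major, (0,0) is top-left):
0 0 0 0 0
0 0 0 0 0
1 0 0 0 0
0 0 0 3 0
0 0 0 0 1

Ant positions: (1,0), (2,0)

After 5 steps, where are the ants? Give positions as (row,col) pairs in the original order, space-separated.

Step 1: ant0:(1,0)->S->(2,0) | ant1:(2,0)->N->(1,0)
  grid max=2 at (2,0)
Step 2: ant0:(2,0)->N->(1,0) | ant1:(1,0)->S->(2,0)
  grid max=3 at (2,0)
Step 3: ant0:(1,0)->S->(2,0) | ant1:(2,0)->N->(1,0)
  grid max=4 at (2,0)
Step 4: ant0:(2,0)->N->(1,0) | ant1:(1,0)->S->(2,0)
  grid max=5 at (2,0)
Step 5: ant0:(1,0)->S->(2,0) | ant1:(2,0)->N->(1,0)
  grid max=6 at (2,0)

(2,0) (1,0)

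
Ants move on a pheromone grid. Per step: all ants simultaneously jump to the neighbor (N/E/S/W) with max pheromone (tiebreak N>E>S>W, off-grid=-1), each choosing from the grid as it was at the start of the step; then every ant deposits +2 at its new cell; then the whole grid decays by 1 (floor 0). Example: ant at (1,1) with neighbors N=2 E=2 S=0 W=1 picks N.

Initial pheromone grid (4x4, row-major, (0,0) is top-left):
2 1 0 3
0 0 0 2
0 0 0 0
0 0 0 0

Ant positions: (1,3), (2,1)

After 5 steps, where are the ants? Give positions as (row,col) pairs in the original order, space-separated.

Step 1: ant0:(1,3)->N->(0,3) | ant1:(2,1)->N->(1,1)
  grid max=4 at (0,3)
Step 2: ant0:(0,3)->S->(1,3) | ant1:(1,1)->N->(0,1)
  grid max=3 at (0,3)
Step 3: ant0:(1,3)->N->(0,3) | ant1:(0,1)->E->(0,2)
  grid max=4 at (0,3)
Step 4: ant0:(0,3)->S->(1,3) | ant1:(0,2)->E->(0,3)
  grid max=5 at (0,3)
Step 5: ant0:(1,3)->N->(0,3) | ant1:(0,3)->S->(1,3)
  grid max=6 at (0,3)

(0,3) (1,3)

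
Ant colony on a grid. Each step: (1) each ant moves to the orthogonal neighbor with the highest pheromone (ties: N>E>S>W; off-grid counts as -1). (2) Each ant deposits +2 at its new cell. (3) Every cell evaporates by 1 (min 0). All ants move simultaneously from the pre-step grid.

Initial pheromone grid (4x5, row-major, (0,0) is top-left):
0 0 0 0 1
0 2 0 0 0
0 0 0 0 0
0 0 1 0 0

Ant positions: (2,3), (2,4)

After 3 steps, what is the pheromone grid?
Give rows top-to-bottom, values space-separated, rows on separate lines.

After step 1: ants at (1,3),(1,4)
  0 0 0 0 0
  0 1 0 1 1
  0 0 0 0 0
  0 0 0 0 0
After step 2: ants at (1,4),(1,3)
  0 0 0 0 0
  0 0 0 2 2
  0 0 0 0 0
  0 0 0 0 0
After step 3: ants at (1,3),(1,4)
  0 0 0 0 0
  0 0 0 3 3
  0 0 0 0 0
  0 0 0 0 0

0 0 0 0 0
0 0 0 3 3
0 0 0 0 0
0 0 0 0 0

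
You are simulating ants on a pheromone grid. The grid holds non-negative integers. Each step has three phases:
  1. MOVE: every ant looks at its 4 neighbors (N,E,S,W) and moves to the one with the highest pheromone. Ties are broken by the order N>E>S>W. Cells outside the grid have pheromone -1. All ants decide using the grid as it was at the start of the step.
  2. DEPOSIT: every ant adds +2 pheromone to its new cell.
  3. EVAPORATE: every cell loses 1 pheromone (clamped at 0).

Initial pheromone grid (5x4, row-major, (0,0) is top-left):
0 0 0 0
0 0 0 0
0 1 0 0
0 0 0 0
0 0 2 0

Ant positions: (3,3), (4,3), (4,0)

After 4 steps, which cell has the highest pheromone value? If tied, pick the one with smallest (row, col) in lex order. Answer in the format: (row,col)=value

Step 1: ant0:(3,3)->N->(2,3) | ant1:(4,3)->W->(4,2) | ant2:(4,0)->N->(3,0)
  grid max=3 at (4,2)
Step 2: ant0:(2,3)->N->(1,3) | ant1:(4,2)->N->(3,2) | ant2:(3,0)->N->(2,0)
  grid max=2 at (4,2)
Step 3: ant0:(1,3)->N->(0,3) | ant1:(3,2)->S->(4,2) | ant2:(2,0)->N->(1,0)
  grid max=3 at (4,2)
Step 4: ant0:(0,3)->S->(1,3) | ant1:(4,2)->N->(3,2) | ant2:(1,0)->N->(0,0)
  grid max=2 at (4,2)
Final grid:
  1 0 0 0
  0 0 0 1
  0 0 0 0
  0 0 1 0
  0 0 2 0
Max pheromone 2 at (4,2)

Answer: (4,2)=2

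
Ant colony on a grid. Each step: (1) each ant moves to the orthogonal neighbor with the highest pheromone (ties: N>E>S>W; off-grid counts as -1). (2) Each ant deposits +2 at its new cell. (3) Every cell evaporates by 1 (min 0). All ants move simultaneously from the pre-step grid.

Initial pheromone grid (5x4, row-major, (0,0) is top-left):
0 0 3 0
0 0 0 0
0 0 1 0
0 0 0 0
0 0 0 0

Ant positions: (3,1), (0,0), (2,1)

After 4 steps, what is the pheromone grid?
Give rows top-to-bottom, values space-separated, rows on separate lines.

After step 1: ants at (2,1),(0,1),(2,2)
  0 1 2 0
  0 0 0 0
  0 1 2 0
  0 0 0 0
  0 0 0 0
After step 2: ants at (2,2),(0,2),(2,1)
  0 0 3 0
  0 0 0 0
  0 2 3 0
  0 0 0 0
  0 0 0 0
After step 3: ants at (2,1),(0,3),(2,2)
  0 0 2 1
  0 0 0 0
  0 3 4 0
  0 0 0 0
  0 0 0 0
After step 4: ants at (2,2),(0,2),(2,1)
  0 0 3 0
  0 0 0 0
  0 4 5 0
  0 0 0 0
  0 0 0 0

0 0 3 0
0 0 0 0
0 4 5 0
0 0 0 0
0 0 0 0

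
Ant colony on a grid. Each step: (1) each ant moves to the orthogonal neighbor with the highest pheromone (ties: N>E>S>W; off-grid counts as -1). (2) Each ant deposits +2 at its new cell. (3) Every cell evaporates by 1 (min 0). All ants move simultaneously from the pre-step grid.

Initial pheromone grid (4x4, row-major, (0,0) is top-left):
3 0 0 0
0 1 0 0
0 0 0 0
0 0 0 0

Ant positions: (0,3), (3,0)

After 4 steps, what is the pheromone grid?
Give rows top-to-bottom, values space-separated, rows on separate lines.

After step 1: ants at (1,3),(2,0)
  2 0 0 0
  0 0 0 1
  1 0 0 0
  0 0 0 0
After step 2: ants at (0,3),(1,0)
  1 0 0 1
  1 0 0 0
  0 0 0 0
  0 0 0 0
After step 3: ants at (1,3),(0,0)
  2 0 0 0
  0 0 0 1
  0 0 0 0
  0 0 0 0
After step 4: ants at (0,3),(0,1)
  1 1 0 1
  0 0 0 0
  0 0 0 0
  0 0 0 0

1 1 0 1
0 0 0 0
0 0 0 0
0 0 0 0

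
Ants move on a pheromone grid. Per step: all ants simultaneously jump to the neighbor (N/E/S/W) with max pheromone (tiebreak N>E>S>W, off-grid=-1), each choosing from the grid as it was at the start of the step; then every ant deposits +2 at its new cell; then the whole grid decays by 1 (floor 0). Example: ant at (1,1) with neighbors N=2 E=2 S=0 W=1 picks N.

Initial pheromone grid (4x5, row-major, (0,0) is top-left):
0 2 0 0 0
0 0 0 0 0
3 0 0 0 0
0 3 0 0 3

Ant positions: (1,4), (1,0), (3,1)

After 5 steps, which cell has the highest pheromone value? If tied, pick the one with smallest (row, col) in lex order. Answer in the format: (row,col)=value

Step 1: ant0:(1,4)->N->(0,4) | ant1:(1,0)->S->(2,0) | ant2:(3,1)->N->(2,1)
  grid max=4 at (2,0)
Step 2: ant0:(0,4)->S->(1,4) | ant1:(2,0)->E->(2,1) | ant2:(2,1)->W->(2,0)
  grid max=5 at (2,0)
Step 3: ant0:(1,4)->N->(0,4) | ant1:(2,1)->W->(2,0) | ant2:(2,0)->E->(2,1)
  grid max=6 at (2,0)
Step 4: ant0:(0,4)->S->(1,4) | ant1:(2,0)->E->(2,1) | ant2:(2,1)->W->(2,0)
  grid max=7 at (2,0)
Step 5: ant0:(1,4)->N->(0,4) | ant1:(2,1)->W->(2,0) | ant2:(2,0)->E->(2,1)
  grid max=8 at (2,0)
Final grid:
  0 0 0 0 1
  0 0 0 0 0
  8 5 0 0 0
  0 0 0 0 0
Max pheromone 8 at (2,0)

Answer: (2,0)=8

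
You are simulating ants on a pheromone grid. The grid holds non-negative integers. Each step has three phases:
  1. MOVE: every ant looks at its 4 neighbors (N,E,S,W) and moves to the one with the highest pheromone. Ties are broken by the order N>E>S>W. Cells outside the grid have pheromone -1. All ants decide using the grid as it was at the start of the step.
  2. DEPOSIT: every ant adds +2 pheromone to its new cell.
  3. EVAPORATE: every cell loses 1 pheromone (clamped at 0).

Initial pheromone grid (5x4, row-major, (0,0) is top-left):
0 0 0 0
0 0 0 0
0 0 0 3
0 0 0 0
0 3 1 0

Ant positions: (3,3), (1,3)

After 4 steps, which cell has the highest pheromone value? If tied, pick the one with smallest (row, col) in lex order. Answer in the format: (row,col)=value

Answer: (2,3)=7

Derivation:
Step 1: ant0:(3,3)->N->(2,3) | ant1:(1,3)->S->(2,3)
  grid max=6 at (2,3)
Step 2: ant0:(2,3)->N->(1,3) | ant1:(2,3)->N->(1,3)
  grid max=5 at (2,3)
Step 3: ant0:(1,3)->S->(2,3) | ant1:(1,3)->S->(2,3)
  grid max=8 at (2,3)
Step 4: ant0:(2,3)->N->(1,3) | ant1:(2,3)->N->(1,3)
  grid max=7 at (2,3)
Final grid:
  0 0 0 0
  0 0 0 5
  0 0 0 7
  0 0 0 0
  0 0 0 0
Max pheromone 7 at (2,3)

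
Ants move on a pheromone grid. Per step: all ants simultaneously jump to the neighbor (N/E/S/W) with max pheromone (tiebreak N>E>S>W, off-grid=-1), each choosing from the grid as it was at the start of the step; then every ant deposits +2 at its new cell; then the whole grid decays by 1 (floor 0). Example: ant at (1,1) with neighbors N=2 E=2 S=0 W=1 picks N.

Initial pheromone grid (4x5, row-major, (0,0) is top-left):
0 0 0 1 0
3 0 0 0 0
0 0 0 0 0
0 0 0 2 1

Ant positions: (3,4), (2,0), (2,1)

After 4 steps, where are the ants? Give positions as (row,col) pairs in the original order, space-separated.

Step 1: ant0:(3,4)->W->(3,3) | ant1:(2,0)->N->(1,0) | ant2:(2,1)->N->(1,1)
  grid max=4 at (1,0)
Step 2: ant0:(3,3)->N->(2,3) | ant1:(1,0)->E->(1,1) | ant2:(1,1)->W->(1,0)
  grid max=5 at (1,0)
Step 3: ant0:(2,3)->S->(3,3) | ant1:(1,1)->W->(1,0) | ant2:(1,0)->E->(1,1)
  grid max=6 at (1,0)
Step 4: ant0:(3,3)->N->(2,3) | ant1:(1,0)->E->(1,1) | ant2:(1,1)->W->(1,0)
  grid max=7 at (1,0)

(2,3) (1,1) (1,0)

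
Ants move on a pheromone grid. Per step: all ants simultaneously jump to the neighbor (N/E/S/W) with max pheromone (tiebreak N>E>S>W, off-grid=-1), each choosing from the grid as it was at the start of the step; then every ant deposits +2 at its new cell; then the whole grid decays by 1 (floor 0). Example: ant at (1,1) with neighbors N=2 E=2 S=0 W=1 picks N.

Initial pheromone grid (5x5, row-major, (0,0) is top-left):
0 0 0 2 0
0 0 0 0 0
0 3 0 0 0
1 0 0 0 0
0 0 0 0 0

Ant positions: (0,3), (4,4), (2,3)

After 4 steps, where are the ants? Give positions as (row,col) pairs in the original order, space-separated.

Step 1: ant0:(0,3)->E->(0,4) | ant1:(4,4)->N->(3,4) | ant2:(2,3)->N->(1,3)
  grid max=2 at (2,1)
Step 2: ant0:(0,4)->W->(0,3) | ant1:(3,4)->N->(2,4) | ant2:(1,3)->N->(0,3)
  grid max=4 at (0,3)
Step 3: ant0:(0,3)->E->(0,4) | ant1:(2,4)->N->(1,4) | ant2:(0,3)->E->(0,4)
  grid max=3 at (0,3)
Step 4: ant0:(0,4)->W->(0,3) | ant1:(1,4)->N->(0,4) | ant2:(0,4)->W->(0,3)
  grid max=6 at (0,3)

(0,3) (0,4) (0,3)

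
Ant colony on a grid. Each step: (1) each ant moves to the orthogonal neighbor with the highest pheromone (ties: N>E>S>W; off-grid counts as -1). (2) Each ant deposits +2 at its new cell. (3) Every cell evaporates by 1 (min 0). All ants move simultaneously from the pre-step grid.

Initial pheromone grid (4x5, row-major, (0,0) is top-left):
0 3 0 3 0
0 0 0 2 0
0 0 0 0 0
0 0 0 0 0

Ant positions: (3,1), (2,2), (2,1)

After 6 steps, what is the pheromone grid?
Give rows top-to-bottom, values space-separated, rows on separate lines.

After step 1: ants at (2,1),(1,2),(1,1)
  0 2 0 2 0
  0 1 1 1 0
  0 1 0 0 0
  0 0 0 0 0
After step 2: ants at (1,1),(1,3),(0,1)
  0 3 0 1 0
  0 2 0 2 0
  0 0 0 0 0
  0 0 0 0 0
After step 3: ants at (0,1),(0,3),(1,1)
  0 4 0 2 0
  0 3 0 1 0
  0 0 0 0 0
  0 0 0 0 0
After step 4: ants at (1,1),(1,3),(0,1)
  0 5 0 1 0
  0 4 0 2 0
  0 0 0 0 0
  0 0 0 0 0
After step 5: ants at (0,1),(0,3),(1,1)
  0 6 0 2 0
  0 5 0 1 0
  0 0 0 0 0
  0 0 0 0 0
After step 6: ants at (1,1),(1,3),(0,1)
  0 7 0 1 0
  0 6 0 2 0
  0 0 0 0 0
  0 0 0 0 0

0 7 0 1 0
0 6 0 2 0
0 0 0 0 0
0 0 0 0 0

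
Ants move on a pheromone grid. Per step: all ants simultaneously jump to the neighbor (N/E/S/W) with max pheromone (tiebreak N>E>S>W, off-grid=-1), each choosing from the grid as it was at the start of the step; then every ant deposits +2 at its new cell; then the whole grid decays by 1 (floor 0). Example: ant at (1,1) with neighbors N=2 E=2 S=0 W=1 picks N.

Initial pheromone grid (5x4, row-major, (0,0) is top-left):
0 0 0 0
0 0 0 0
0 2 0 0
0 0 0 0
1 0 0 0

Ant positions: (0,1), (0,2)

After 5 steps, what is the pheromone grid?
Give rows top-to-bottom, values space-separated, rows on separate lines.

After step 1: ants at (0,2),(0,3)
  0 0 1 1
  0 0 0 0
  0 1 0 0
  0 0 0 0
  0 0 0 0
After step 2: ants at (0,3),(0,2)
  0 0 2 2
  0 0 0 0
  0 0 0 0
  0 0 0 0
  0 0 0 0
After step 3: ants at (0,2),(0,3)
  0 0 3 3
  0 0 0 0
  0 0 0 0
  0 0 0 0
  0 0 0 0
After step 4: ants at (0,3),(0,2)
  0 0 4 4
  0 0 0 0
  0 0 0 0
  0 0 0 0
  0 0 0 0
After step 5: ants at (0,2),(0,3)
  0 0 5 5
  0 0 0 0
  0 0 0 0
  0 0 0 0
  0 0 0 0

0 0 5 5
0 0 0 0
0 0 0 0
0 0 0 0
0 0 0 0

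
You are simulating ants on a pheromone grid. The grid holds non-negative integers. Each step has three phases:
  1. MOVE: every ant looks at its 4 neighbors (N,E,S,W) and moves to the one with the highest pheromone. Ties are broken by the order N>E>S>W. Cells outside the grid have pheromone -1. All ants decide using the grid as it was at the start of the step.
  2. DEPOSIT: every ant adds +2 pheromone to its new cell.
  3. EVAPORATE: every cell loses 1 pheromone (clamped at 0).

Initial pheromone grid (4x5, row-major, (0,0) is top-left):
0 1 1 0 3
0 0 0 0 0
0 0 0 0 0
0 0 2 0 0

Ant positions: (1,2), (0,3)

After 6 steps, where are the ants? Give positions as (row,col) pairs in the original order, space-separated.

Step 1: ant0:(1,2)->N->(0,2) | ant1:(0,3)->E->(0,4)
  grid max=4 at (0,4)
Step 2: ant0:(0,2)->E->(0,3) | ant1:(0,4)->S->(1,4)
  grid max=3 at (0,4)
Step 3: ant0:(0,3)->E->(0,4) | ant1:(1,4)->N->(0,4)
  grid max=6 at (0,4)
Step 4: ant0:(0,4)->S->(1,4) | ant1:(0,4)->S->(1,4)
  grid max=5 at (0,4)
Step 5: ant0:(1,4)->N->(0,4) | ant1:(1,4)->N->(0,4)
  grid max=8 at (0,4)
Step 6: ant0:(0,4)->S->(1,4) | ant1:(0,4)->S->(1,4)
  grid max=7 at (0,4)

(1,4) (1,4)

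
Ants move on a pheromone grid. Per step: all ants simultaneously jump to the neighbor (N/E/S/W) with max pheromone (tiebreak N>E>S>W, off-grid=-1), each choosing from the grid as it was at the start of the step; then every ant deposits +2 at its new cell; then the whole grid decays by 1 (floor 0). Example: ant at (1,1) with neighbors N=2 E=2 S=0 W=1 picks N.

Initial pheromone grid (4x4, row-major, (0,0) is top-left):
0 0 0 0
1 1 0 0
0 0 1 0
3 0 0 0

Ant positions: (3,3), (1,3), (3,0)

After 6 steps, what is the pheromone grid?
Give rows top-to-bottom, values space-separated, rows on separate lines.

After step 1: ants at (2,3),(0,3),(2,0)
  0 0 0 1
  0 0 0 0
  1 0 0 1
  2 0 0 0
After step 2: ants at (1,3),(1,3),(3,0)
  0 0 0 0
  0 0 0 3
  0 0 0 0
  3 0 0 0
After step 3: ants at (0,3),(0,3),(2,0)
  0 0 0 3
  0 0 0 2
  1 0 0 0
  2 0 0 0
After step 4: ants at (1,3),(1,3),(3,0)
  0 0 0 2
  0 0 0 5
  0 0 0 0
  3 0 0 0
After step 5: ants at (0,3),(0,3),(2,0)
  0 0 0 5
  0 0 0 4
  1 0 0 0
  2 0 0 0
After step 6: ants at (1,3),(1,3),(3,0)
  0 0 0 4
  0 0 0 7
  0 0 0 0
  3 0 0 0

0 0 0 4
0 0 0 7
0 0 0 0
3 0 0 0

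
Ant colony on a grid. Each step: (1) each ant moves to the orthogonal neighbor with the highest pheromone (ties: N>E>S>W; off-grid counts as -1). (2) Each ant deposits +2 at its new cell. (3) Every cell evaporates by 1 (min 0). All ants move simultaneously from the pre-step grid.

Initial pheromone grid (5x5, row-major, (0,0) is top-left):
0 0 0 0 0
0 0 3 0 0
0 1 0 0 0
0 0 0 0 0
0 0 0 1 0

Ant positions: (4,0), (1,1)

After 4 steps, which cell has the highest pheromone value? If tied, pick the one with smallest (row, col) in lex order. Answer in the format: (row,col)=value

Answer: (1,2)=3

Derivation:
Step 1: ant0:(4,0)->N->(3,0) | ant1:(1,1)->E->(1,2)
  grid max=4 at (1,2)
Step 2: ant0:(3,0)->N->(2,0) | ant1:(1,2)->N->(0,2)
  grid max=3 at (1,2)
Step 3: ant0:(2,0)->N->(1,0) | ant1:(0,2)->S->(1,2)
  grid max=4 at (1,2)
Step 4: ant0:(1,0)->N->(0,0) | ant1:(1,2)->N->(0,2)
  grid max=3 at (1,2)
Final grid:
  1 0 1 0 0
  0 0 3 0 0
  0 0 0 0 0
  0 0 0 0 0
  0 0 0 0 0
Max pheromone 3 at (1,2)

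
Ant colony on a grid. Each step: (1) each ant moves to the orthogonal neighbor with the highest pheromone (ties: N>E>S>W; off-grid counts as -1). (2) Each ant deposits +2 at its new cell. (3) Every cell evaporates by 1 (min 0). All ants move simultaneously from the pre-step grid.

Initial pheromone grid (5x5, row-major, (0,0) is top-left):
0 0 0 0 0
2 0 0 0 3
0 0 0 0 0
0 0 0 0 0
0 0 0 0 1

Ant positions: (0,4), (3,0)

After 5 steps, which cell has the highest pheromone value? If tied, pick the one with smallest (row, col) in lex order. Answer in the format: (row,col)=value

Step 1: ant0:(0,4)->S->(1,4) | ant1:(3,0)->N->(2,0)
  grid max=4 at (1,4)
Step 2: ant0:(1,4)->N->(0,4) | ant1:(2,0)->N->(1,0)
  grid max=3 at (1,4)
Step 3: ant0:(0,4)->S->(1,4) | ant1:(1,0)->N->(0,0)
  grid max=4 at (1,4)
Step 4: ant0:(1,4)->N->(0,4) | ant1:(0,0)->S->(1,0)
  grid max=3 at (1,4)
Step 5: ant0:(0,4)->S->(1,4) | ant1:(1,0)->N->(0,0)
  grid max=4 at (1,4)
Final grid:
  1 0 0 0 0
  1 0 0 0 4
  0 0 0 0 0
  0 0 0 0 0
  0 0 0 0 0
Max pheromone 4 at (1,4)

Answer: (1,4)=4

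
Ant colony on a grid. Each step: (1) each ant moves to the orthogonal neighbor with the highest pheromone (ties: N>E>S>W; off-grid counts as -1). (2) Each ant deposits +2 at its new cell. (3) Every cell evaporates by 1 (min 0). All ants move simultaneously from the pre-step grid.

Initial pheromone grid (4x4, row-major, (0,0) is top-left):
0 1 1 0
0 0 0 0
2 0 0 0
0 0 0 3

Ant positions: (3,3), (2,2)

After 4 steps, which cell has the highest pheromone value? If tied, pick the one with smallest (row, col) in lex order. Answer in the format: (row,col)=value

Answer: (3,3)=3

Derivation:
Step 1: ant0:(3,3)->N->(2,3) | ant1:(2,2)->N->(1,2)
  grid max=2 at (3,3)
Step 2: ant0:(2,3)->S->(3,3) | ant1:(1,2)->N->(0,2)
  grid max=3 at (3,3)
Step 3: ant0:(3,3)->N->(2,3) | ant1:(0,2)->E->(0,3)
  grid max=2 at (3,3)
Step 4: ant0:(2,3)->S->(3,3) | ant1:(0,3)->S->(1,3)
  grid max=3 at (3,3)
Final grid:
  0 0 0 0
  0 0 0 1
  0 0 0 0
  0 0 0 3
Max pheromone 3 at (3,3)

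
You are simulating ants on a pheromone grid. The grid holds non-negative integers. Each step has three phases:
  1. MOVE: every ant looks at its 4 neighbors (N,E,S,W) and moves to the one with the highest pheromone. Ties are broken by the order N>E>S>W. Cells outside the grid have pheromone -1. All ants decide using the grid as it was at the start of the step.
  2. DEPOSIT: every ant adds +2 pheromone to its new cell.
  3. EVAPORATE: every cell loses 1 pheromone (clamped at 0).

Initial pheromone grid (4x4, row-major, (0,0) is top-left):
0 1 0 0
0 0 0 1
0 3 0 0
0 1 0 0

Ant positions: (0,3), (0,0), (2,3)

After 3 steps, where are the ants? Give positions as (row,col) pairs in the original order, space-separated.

Step 1: ant0:(0,3)->S->(1,3) | ant1:(0,0)->E->(0,1) | ant2:(2,3)->N->(1,3)
  grid max=4 at (1,3)
Step 2: ant0:(1,3)->N->(0,3) | ant1:(0,1)->E->(0,2) | ant2:(1,3)->N->(0,3)
  grid max=3 at (0,3)
Step 3: ant0:(0,3)->S->(1,3) | ant1:(0,2)->E->(0,3) | ant2:(0,3)->S->(1,3)
  grid max=6 at (1,3)

(1,3) (0,3) (1,3)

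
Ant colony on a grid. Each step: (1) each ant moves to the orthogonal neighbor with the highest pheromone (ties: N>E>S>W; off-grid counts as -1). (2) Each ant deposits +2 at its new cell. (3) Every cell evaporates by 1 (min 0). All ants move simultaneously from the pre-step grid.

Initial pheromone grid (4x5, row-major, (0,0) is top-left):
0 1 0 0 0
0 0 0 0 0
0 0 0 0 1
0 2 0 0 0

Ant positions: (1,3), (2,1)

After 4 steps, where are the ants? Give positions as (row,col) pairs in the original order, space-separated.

Step 1: ant0:(1,3)->N->(0,3) | ant1:(2,1)->S->(3,1)
  grid max=3 at (3,1)
Step 2: ant0:(0,3)->E->(0,4) | ant1:(3,1)->N->(2,1)
  grid max=2 at (3,1)
Step 3: ant0:(0,4)->S->(1,4) | ant1:(2,1)->S->(3,1)
  grid max=3 at (3,1)
Step 4: ant0:(1,4)->N->(0,4) | ant1:(3,1)->N->(2,1)
  grid max=2 at (3,1)

(0,4) (2,1)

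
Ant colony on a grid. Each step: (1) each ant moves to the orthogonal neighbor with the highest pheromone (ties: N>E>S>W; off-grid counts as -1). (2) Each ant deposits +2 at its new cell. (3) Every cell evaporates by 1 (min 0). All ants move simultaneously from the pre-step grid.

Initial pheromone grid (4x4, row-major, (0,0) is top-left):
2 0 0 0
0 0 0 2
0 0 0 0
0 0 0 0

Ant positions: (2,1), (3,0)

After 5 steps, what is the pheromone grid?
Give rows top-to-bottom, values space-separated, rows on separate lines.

After step 1: ants at (1,1),(2,0)
  1 0 0 0
  0 1 0 1
  1 0 0 0
  0 0 0 0
After step 2: ants at (0,1),(1,0)
  0 1 0 0
  1 0 0 0
  0 0 0 0
  0 0 0 0
After step 3: ants at (0,2),(0,0)
  1 0 1 0
  0 0 0 0
  0 0 0 0
  0 0 0 0
After step 4: ants at (0,3),(0,1)
  0 1 0 1
  0 0 0 0
  0 0 0 0
  0 0 0 0
After step 5: ants at (1,3),(0,2)
  0 0 1 0
  0 0 0 1
  0 0 0 0
  0 0 0 0

0 0 1 0
0 0 0 1
0 0 0 0
0 0 0 0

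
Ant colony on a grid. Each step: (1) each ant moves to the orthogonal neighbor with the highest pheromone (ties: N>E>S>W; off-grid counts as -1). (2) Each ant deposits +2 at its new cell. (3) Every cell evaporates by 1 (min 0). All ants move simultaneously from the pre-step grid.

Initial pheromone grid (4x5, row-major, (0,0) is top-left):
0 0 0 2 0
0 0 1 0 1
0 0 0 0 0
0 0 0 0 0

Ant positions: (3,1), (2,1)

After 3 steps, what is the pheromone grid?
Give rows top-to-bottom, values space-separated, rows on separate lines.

After step 1: ants at (2,1),(1,1)
  0 0 0 1 0
  0 1 0 0 0
  0 1 0 0 0
  0 0 0 0 0
After step 2: ants at (1,1),(2,1)
  0 0 0 0 0
  0 2 0 0 0
  0 2 0 0 0
  0 0 0 0 0
After step 3: ants at (2,1),(1,1)
  0 0 0 0 0
  0 3 0 0 0
  0 3 0 0 0
  0 0 0 0 0

0 0 0 0 0
0 3 0 0 0
0 3 0 0 0
0 0 0 0 0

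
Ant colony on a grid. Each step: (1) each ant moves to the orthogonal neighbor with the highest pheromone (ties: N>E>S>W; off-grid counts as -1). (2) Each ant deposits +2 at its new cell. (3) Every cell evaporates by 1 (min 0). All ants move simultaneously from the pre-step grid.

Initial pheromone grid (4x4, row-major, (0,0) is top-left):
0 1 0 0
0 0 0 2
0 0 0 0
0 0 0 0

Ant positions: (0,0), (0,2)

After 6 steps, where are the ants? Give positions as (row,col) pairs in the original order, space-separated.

Step 1: ant0:(0,0)->E->(0,1) | ant1:(0,2)->W->(0,1)
  grid max=4 at (0,1)
Step 2: ant0:(0,1)->E->(0,2) | ant1:(0,1)->E->(0,2)
  grid max=3 at (0,1)
Step 3: ant0:(0,2)->W->(0,1) | ant1:(0,2)->W->(0,1)
  grid max=6 at (0,1)
Step 4: ant0:(0,1)->E->(0,2) | ant1:(0,1)->E->(0,2)
  grid max=5 at (0,1)
Step 5: ant0:(0,2)->W->(0,1) | ant1:(0,2)->W->(0,1)
  grid max=8 at (0,1)
Step 6: ant0:(0,1)->E->(0,2) | ant1:(0,1)->E->(0,2)
  grid max=7 at (0,1)

(0,2) (0,2)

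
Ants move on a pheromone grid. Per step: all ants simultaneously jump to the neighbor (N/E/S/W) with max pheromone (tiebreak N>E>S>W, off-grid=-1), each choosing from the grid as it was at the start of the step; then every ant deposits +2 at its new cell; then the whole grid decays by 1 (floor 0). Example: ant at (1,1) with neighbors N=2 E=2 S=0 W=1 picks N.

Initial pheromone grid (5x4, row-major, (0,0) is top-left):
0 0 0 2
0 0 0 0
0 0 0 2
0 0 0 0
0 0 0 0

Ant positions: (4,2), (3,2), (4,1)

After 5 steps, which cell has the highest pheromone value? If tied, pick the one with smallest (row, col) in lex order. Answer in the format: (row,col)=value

Answer: (2,2)=9

Derivation:
Step 1: ant0:(4,2)->N->(3,2) | ant1:(3,2)->N->(2,2) | ant2:(4,1)->N->(3,1)
  grid max=1 at (0,3)
Step 2: ant0:(3,2)->N->(2,2) | ant1:(2,2)->E->(2,3) | ant2:(3,1)->E->(3,2)
  grid max=2 at (2,2)
Step 3: ant0:(2,2)->E->(2,3) | ant1:(2,3)->W->(2,2) | ant2:(3,2)->N->(2,2)
  grid max=5 at (2,2)
Step 4: ant0:(2,3)->W->(2,2) | ant1:(2,2)->E->(2,3) | ant2:(2,2)->E->(2,3)
  grid max=6 at (2,2)
Step 5: ant0:(2,2)->E->(2,3) | ant1:(2,3)->W->(2,2) | ant2:(2,3)->W->(2,2)
  grid max=9 at (2,2)
Final grid:
  0 0 0 0
  0 0 0 0
  0 0 9 7
  0 0 0 0
  0 0 0 0
Max pheromone 9 at (2,2)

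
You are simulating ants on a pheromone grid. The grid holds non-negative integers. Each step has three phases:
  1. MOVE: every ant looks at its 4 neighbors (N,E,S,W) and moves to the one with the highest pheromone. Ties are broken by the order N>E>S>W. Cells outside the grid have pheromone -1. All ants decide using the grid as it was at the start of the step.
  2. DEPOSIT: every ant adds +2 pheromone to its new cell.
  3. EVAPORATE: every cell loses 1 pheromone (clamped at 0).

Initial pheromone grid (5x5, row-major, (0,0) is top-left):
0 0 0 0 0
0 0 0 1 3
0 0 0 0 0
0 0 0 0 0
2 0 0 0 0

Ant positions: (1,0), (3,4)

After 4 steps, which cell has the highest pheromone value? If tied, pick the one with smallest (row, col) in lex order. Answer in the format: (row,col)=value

Step 1: ant0:(1,0)->N->(0,0) | ant1:(3,4)->N->(2,4)
  grid max=2 at (1,4)
Step 2: ant0:(0,0)->E->(0,1) | ant1:(2,4)->N->(1,4)
  grid max=3 at (1,4)
Step 3: ant0:(0,1)->E->(0,2) | ant1:(1,4)->N->(0,4)
  grid max=2 at (1,4)
Step 4: ant0:(0,2)->E->(0,3) | ant1:(0,4)->S->(1,4)
  grid max=3 at (1,4)
Final grid:
  0 0 0 1 0
  0 0 0 0 3
  0 0 0 0 0
  0 0 0 0 0
  0 0 0 0 0
Max pheromone 3 at (1,4)

Answer: (1,4)=3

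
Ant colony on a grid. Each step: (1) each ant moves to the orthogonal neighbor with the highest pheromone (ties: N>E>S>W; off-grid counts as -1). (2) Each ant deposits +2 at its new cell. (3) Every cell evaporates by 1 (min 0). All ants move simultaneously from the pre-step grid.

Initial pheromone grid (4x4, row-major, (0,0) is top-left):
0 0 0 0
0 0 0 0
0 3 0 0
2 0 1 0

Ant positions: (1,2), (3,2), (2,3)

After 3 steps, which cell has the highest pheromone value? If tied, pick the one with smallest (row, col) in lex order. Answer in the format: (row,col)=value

Answer: (1,3)=3

Derivation:
Step 1: ant0:(1,2)->N->(0,2) | ant1:(3,2)->N->(2,2) | ant2:(2,3)->N->(1,3)
  grid max=2 at (2,1)
Step 2: ant0:(0,2)->E->(0,3) | ant1:(2,2)->W->(2,1) | ant2:(1,3)->N->(0,3)
  grid max=3 at (0,3)
Step 3: ant0:(0,3)->S->(1,3) | ant1:(2,1)->N->(1,1) | ant2:(0,3)->S->(1,3)
  grid max=3 at (1,3)
Final grid:
  0 0 0 2
  0 1 0 3
  0 2 0 0
  0 0 0 0
Max pheromone 3 at (1,3)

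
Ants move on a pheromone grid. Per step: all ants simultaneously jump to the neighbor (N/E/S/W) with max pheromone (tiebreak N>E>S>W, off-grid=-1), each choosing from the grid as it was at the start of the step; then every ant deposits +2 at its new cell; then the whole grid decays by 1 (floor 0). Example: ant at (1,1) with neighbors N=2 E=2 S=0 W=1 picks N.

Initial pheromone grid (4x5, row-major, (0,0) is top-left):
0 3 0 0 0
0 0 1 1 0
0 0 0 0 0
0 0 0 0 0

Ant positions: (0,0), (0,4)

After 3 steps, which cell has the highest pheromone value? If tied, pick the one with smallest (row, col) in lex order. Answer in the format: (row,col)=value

Step 1: ant0:(0,0)->E->(0,1) | ant1:(0,4)->S->(1,4)
  grid max=4 at (0,1)
Step 2: ant0:(0,1)->E->(0,2) | ant1:(1,4)->N->(0,4)
  grid max=3 at (0,1)
Step 3: ant0:(0,2)->W->(0,1) | ant1:(0,4)->S->(1,4)
  grid max=4 at (0,1)
Final grid:
  0 4 0 0 0
  0 0 0 0 1
  0 0 0 0 0
  0 0 0 0 0
Max pheromone 4 at (0,1)

Answer: (0,1)=4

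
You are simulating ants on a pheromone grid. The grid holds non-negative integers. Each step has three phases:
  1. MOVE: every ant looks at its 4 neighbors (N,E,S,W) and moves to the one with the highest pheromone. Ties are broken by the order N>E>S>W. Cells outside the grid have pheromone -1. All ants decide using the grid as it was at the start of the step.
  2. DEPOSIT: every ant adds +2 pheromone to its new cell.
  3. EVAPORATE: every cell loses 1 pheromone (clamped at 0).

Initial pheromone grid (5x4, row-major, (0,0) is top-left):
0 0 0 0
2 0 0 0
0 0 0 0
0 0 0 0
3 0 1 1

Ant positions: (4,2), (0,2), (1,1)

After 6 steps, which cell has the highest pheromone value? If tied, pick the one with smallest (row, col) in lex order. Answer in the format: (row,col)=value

Answer: (1,0)=2

Derivation:
Step 1: ant0:(4,2)->E->(4,3) | ant1:(0,2)->E->(0,3) | ant2:(1,1)->W->(1,0)
  grid max=3 at (1,0)
Step 2: ant0:(4,3)->N->(3,3) | ant1:(0,3)->S->(1,3) | ant2:(1,0)->N->(0,0)
  grid max=2 at (1,0)
Step 3: ant0:(3,3)->S->(4,3) | ant1:(1,3)->N->(0,3) | ant2:(0,0)->S->(1,0)
  grid max=3 at (1,0)
Step 4: ant0:(4,3)->N->(3,3) | ant1:(0,3)->S->(1,3) | ant2:(1,0)->N->(0,0)
  grid max=2 at (1,0)
Step 5: ant0:(3,3)->S->(4,3) | ant1:(1,3)->N->(0,3) | ant2:(0,0)->S->(1,0)
  grid max=3 at (1,0)
Step 6: ant0:(4,3)->N->(3,3) | ant1:(0,3)->S->(1,3) | ant2:(1,0)->N->(0,0)
  grid max=2 at (1,0)
Final grid:
  1 0 0 0
  2 0 0 1
  0 0 0 0
  0 0 0 1
  0 0 0 1
Max pheromone 2 at (1,0)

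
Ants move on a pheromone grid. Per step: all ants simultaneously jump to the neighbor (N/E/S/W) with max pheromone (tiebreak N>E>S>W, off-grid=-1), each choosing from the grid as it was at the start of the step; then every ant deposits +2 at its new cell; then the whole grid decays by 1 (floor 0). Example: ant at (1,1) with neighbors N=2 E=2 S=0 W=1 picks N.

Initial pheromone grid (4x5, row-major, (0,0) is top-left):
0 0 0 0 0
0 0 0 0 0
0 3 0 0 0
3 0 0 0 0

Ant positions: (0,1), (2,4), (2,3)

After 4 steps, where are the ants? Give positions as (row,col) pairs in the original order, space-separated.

Step 1: ant0:(0,1)->E->(0,2) | ant1:(2,4)->N->(1,4) | ant2:(2,3)->N->(1,3)
  grid max=2 at (2,1)
Step 2: ant0:(0,2)->E->(0,3) | ant1:(1,4)->W->(1,3) | ant2:(1,3)->E->(1,4)
  grid max=2 at (1,3)
Step 3: ant0:(0,3)->S->(1,3) | ant1:(1,3)->E->(1,4) | ant2:(1,4)->W->(1,3)
  grid max=5 at (1,3)
Step 4: ant0:(1,3)->E->(1,4) | ant1:(1,4)->W->(1,3) | ant2:(1,3)->E->(1,4)
  grid max=6 at (1,3)

(1,4) (1,3) (1,4)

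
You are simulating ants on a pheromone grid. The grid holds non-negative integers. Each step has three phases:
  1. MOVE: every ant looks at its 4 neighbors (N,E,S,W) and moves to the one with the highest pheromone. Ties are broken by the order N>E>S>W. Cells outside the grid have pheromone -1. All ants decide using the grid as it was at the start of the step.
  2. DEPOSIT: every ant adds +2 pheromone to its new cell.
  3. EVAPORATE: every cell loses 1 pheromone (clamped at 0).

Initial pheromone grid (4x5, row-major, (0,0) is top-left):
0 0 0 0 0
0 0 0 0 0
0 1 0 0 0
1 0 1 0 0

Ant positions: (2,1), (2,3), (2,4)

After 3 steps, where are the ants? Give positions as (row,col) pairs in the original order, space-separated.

Step 1: ant0:(2,1)->N->(1,1) | ant1:(2,3)->N->(1,3) | ant2:(2,4)->N->(1,4)
  grid max=1 at (1,1)
Step 2: ant0:(1,1)->N->(0,1) | ant1:(1,3)->E->(1,4) | ant2:(1,4)->W->(1,3)
  grid max=2 at (1,3)
Step 3: ant0:(0,1)->E->(0,2) | ant1:(1,4)->W->(1,3) | ant2:(1,3)->E->(1,4)
  grid max=3 at (1,3)

(0,2) (1,3) (1,4)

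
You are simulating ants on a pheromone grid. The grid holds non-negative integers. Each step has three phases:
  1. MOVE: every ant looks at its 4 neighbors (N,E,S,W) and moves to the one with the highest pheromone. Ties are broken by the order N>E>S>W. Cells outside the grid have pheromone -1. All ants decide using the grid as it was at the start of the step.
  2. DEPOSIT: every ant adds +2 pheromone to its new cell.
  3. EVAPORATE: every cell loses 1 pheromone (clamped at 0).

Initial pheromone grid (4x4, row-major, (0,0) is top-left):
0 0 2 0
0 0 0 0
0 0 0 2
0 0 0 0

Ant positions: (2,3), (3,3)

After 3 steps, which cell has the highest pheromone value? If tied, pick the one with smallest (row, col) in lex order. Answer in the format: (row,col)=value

Step 1: ant0:(2,3)->N->(1,3) | ant1:(3,3)->N->(2,3)
  grid max=3 at (2,3)
Step 2: ant0:(1,3)->S->(2,3) | ant1:(2,3)->N->(1,3)
  grid max=4 at (2,3)
Step 3: ant0:(2,3)->N->(1,3) | ant1:(1,3)->S->(2,3)
  grid max=5 at (2,3)
Final grid:
  0 0 0 0
  0 0 0 3
  0 0 0 5
  0 0 0 0
Max pheromone 5 at (2,3)

Answer: (2,3)=5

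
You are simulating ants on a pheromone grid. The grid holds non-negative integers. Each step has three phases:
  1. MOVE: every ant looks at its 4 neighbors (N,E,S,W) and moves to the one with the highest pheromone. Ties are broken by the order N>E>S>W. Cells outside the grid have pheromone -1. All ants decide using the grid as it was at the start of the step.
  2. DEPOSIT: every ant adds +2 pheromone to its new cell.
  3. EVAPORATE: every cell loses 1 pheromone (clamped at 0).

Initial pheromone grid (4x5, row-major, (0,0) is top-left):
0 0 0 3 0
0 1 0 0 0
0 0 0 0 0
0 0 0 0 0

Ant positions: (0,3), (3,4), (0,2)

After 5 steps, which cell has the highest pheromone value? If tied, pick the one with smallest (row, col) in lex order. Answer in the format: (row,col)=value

Step 1: ant0:(0,3)->E->(0,4) | ant1:(3,4)->N->(2,4) | ant2:(0,2)->E->(0,3)
  grid max=4 at (0,3)
Step 2: ant0:(0,4)->W->(0,3) | ant1:(2,4)->N->(1,4) | ant2:(0,3)->E->(0,4)
  grid max=5 at (0,3)
Step 3: ant0:(0,3)->E->(0,4) | ant1:(1,4)->N->(0,4) | ant2:(0,4)->W->(0,3)
  grid max=6 at (0,3)
Step 4: ant0:(0,4)->W->(0,3) | ant1:(0,4)->W->(0,3) | ant2:(0,3)->E->(0,4)
  grid max=9 at (0,3)
Step 5: ant0:(0,3)->E->(0,4) | ant1:(0,3)->E->(0,4) | ant2:(0,4)->W->(0,3)
  grid max=10 at (0,3)
Final grid:
  0 0 0 10 9
  0 0 0 0 0
  0 0 0 0 0
  0 0 0 0 0
Max pheromone 10 at (0,3)

Answer: (0,3)=10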